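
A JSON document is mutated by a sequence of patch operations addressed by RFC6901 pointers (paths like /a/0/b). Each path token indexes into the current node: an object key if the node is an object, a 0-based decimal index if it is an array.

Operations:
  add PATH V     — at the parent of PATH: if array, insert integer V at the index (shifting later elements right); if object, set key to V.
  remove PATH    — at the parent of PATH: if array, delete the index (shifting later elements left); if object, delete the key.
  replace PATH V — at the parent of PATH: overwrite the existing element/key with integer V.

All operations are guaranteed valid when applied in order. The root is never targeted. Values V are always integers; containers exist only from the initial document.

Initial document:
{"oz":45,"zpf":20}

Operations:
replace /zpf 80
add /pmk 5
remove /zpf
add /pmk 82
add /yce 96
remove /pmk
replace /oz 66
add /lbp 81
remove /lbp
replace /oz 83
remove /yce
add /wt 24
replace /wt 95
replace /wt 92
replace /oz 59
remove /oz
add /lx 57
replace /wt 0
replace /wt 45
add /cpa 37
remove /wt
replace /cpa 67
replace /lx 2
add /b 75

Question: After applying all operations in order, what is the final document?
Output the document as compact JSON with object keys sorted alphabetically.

After op 1 (replace /zpf 80): {"oz":45,"zpf":80}
After op 2 (add /pmk 5): {"oz":45,"pmk":5,"zpf":80}
After op 3 (remove /zpf): {"oz":45,"pmk":5}
After op 4 (add /pmk 82): {"oz":45,"pmk":82}
After op 5 (add /yce 96): {"oz":45,"pmk":82,"yce":96}
After op 6 (remove /pmk): {"oz":45,"yce":96}
After op 7 (replace /oz 66): {"oz":66,"yce":96}
After op 8 (add /lbp 81): {"lbp":81,"oz":66,"yce":96}
After op 9 (remove /lbp): {"oz":66,"yce":96}
After op 10 (replace /oz 83): {"oz":83,"yce":96}
After op 11 (remove /yce): {"oz":83}
After op 12 (add /wt 24): {"oz":83,"wt":24}
After op 13 (replace /wt 95): {"oz":83,"wt":95}
After op 14 (replace /wt 92): {"oz":83,"wt":92}
After op 15 (replace /oz 59): {"oz":59,"wt":92}
After op 16 (remove /oz): {"wt":92}
After op 17 (add /lx 57): {"lx":57,"wt":92}
After op 18 (replace /wt 0): {"lx":57,"wt":0}
After op 19 (replace /wt 45): {"lx":57,"wt":45}
After op 20 (add /cpa 37): {"cpa":37,"lx":57,"wt":45}
After op 21 (remove /wt): {"cpa":37,"lx":57}
After op 22 (replace /cpa 67): {"cpa":67,"lx":57}
After op 23 (replace /lx 2): {"cpa":67,"lx":2}
After op 24 (add /b 75): {"b":75,"cpa":67,"lx":2}

Answer: {"b":75,"cpa":67,"lx":2}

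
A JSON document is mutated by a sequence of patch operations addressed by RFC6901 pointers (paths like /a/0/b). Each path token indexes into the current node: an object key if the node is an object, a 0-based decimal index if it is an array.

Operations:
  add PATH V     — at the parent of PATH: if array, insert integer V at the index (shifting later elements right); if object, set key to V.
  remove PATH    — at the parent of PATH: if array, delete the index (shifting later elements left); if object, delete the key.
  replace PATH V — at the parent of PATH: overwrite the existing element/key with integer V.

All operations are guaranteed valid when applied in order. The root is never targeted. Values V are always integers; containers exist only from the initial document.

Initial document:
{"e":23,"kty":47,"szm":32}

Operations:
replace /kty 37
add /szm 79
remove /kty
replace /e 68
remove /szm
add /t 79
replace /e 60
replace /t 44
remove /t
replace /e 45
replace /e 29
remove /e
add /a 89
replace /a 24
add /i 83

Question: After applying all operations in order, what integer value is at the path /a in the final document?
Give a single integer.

Answer: 24

Derivation:
After op 1 (replace /kty 37): {"e":23,"kty":37,"szm":32}
After op 2 (add /szm 79): {"e":23,"kty":37,"szm":79}
After op 3 (remove /kty): {"e":23,"szm":79}
After op 4 (replace /e 68): {"e":68,"szm":79}
After op 5 (remove /szm): {"e":68}
After op 6 (add /t 79): {"e":68,"t":79}
After op 7 (replace /e 60): {"e":60,"t":79}
After op 8 (replace /t 44): {"e":60,"t":44}
After op 9 (remove /t): {"e":60}
After op 10 (replace /e 45): {"e":45}
After op 11 (replace /e 29): {"e":29}
After op 12 (remove /e): {}
After op 13 (add /a 89): {"a":89}
After op 14 (replace /a 24): {"a":24}
After op 15 (add /i 83): {"a":24,"i":83}
Value at /a: 24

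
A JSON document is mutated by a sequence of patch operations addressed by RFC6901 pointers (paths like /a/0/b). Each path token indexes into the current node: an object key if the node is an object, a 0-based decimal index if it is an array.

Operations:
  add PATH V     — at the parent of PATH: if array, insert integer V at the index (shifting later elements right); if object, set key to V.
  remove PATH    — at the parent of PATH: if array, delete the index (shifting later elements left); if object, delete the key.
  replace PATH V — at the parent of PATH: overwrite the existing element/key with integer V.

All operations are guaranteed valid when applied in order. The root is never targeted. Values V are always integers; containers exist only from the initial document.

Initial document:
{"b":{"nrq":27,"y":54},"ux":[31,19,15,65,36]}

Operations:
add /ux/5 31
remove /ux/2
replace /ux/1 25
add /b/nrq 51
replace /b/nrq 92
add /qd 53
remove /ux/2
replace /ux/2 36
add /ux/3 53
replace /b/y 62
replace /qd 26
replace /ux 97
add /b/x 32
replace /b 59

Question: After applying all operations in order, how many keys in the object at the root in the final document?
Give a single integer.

After op 1 (add /ux/5 31): {"b":{"nrq":27,"y":54},"ux":[31,19,15,65,36,31]}
After op 2 (remove /ux/2): {"b":{"nrq":27,"y":54},"ux":[31,19,65,36,31]}
After op 3 (replace /ux/1 25): {"b":{"nrq":27,"y":54},"ux":[31,25,65,36,31]}
After op 4 (add /b/nrq 51): {"b":{"nrq":51,"y":54},"ux":[31,25,65,36,31]}
After op 5 (replace /b/nrq 92): {"b":{"nrq":92,"y":54},"ux":[31,25,65,36,31]}
After op 6 (add /qd 53): {"b":{"nrq":92,"y":54},"qd":53,"ux":[31,25,65,36,31]}
After op 7 (remove /ux/2): {"b":{"nrq":92,"y":54},"qd":53,"ux":[31,25,36,31]}
After op 8 (replace /ux/2 36): {"b":{"nrq":92,"y":54},"qd":53,"ux":[31,25,36,31]}
After op 9 (add /ux/3 53): {"b":{"nrq":92,"y":54},"qd":53,"ux":[31,25,36,53,31]}
After op 10 (replace /b/y 62): {"b":{"nrq":92,"y":62},"qd":53,"ux":[31,25,36,53,31]}
After op 11 (replace /qd 26): {"b":{"nrq":92,"y":62},"qd":26,"ux":[31,25,36,53,31]}
After op 12 (replace /ux 97): {"b":{"nrq":92,"y":62},"qd":26,"ux":97}
After op 13 (add /b/x 32): {"b":{"nrq":92,"x":32,"y":62},"qd":26,"ux":97}
After op 14 (replace /b 59): {"b":59,"qd":26,"ux":97}
Size at the root: 3

Answer: 3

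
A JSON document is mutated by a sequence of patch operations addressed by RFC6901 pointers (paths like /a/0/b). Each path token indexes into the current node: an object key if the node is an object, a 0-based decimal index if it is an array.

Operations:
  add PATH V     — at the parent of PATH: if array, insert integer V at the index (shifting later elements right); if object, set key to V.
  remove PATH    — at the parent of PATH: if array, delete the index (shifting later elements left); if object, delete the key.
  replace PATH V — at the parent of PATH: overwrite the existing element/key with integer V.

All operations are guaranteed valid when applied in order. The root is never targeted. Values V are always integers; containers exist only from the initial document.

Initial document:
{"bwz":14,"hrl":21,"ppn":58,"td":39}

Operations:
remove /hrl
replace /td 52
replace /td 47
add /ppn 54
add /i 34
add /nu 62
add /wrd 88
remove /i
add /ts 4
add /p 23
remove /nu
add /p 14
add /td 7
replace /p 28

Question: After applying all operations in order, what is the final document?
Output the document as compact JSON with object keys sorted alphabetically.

Answer: {"bwz":14,"p":28,"ppn":54,"td":7,"ts":4,"wrd":88}

Derivation:
After op 1 (remove /hrl): {"bwz":14,"ppn":58,"td":39}
After op 2 (replace /td 52): {"bwz":14,"ppn":58,"td":52}
After op 3 (replace /td 47): {"bwz":14,"ppn":58,"td":47}
After op 4 (add /ppn 54): {"bwz":14,"ppn":54,"td":47}
After op 5 (add /i 34): {"bwz":14,"i":34,"ppn":54,"td":47}
After op 6 (add /nu 62): {"bwz":14,"i":34,"nu":62,"ppn":54,"td":47}
After op 7 (add /wrd 88): {"bwz":14,"i":34,"nu":62,"ppn":54,"td":47,"wrd":88}
After op 8 (remove /i): {"bwz":14,"nu":62,"ppn":54,"td":47,"wrd":88}
After op 9 (add /ts 4): {"bwz":14,"nu":62,"ppn":54,"td":47,"ts":4,"wrd":88}
After op 10 (add /p 23): {"bwz":14,"nu":62,"p":23,"ppn":54,"td":47,"ts":4,"wrd":88}
After op 11 (remove /nu): {"bwz":14,"p":23,"ppn":54,"td":47,"ts":4,"wrd":88}
After op 12 (add /p 14): {"bwz":14,"p":14,"ppn":54,"td":47,"ts":4,"wrd":88}
After op 13 (add /td 7): {"bwz":14,"p":14,"ppn":54,"td":7,"ts":4,"wrd":88}
After op 14 (replace /p 28): {"bwz":14,"p":28,"ppn":54,"td":7,"ts":4,"wrd":88}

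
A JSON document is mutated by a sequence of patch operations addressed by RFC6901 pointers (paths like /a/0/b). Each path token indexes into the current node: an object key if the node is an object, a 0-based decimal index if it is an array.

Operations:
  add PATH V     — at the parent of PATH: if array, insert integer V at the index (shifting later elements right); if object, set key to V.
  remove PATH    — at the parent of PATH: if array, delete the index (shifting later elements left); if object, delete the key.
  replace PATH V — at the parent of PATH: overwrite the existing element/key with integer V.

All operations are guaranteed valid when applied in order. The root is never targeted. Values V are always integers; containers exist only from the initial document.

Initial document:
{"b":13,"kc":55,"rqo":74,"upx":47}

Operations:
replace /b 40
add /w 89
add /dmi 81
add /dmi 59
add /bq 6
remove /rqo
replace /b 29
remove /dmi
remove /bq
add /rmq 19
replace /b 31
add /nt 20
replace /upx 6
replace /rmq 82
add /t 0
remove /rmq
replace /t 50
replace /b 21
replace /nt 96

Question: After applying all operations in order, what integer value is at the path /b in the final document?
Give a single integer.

After op 1 (replace /b 40): {"b":40,"kc":55,"rqo":74,"upx":47}
After op 2 (add /w 89): {"b":40,"kc":55,"rqo":74,"upx":47,"w":89}
After op 3 (add /dmi 81): {"b":40,"dmi":81,"kc":55,"rqo":74,"upx":47,"w":89}
After op 4 (add /dmi 59): {"b":40,"dmi":59,"kc":55,"rqo":74,"upx":47,"w":89}
After op 5 (add /bq 6): {"b":40,"bq":6,"dmi":59,"kc":55,"rqo":74,"upx":47,"w":89}
After op 6 (remove /rqo): {"b":40,"bq":6,"dmi":59,"kc":55,"upx":47,"w":89}
After op 7 (replace /b 29): {"b":29,"bq":6,"dmi":59,"kc":55,"upx":47,"w":89}
After op 8 (remove /dmi): {"b":29,"bq":6,"kc":55,"upx":47,"w":89}
After op 9 (remove /bq): {"b":29,"kc":55,"upx":47,"w":89}
After op 10 (add /rmq 19): {"b":29,"kc":55,"rmq":19,"upx":47,"w":89}
After op 11 (replace /b 31): {"b":31,"kc":55,"rmq":19,"upx":47,"w":89}
After op 12 (add /nt 20): {"b":31,"kc":55,"nt":20,"rmq":19,"upx":47,"w":89}
After op 13 (replace /upx 6): {"b":31,"kc":55,"nt":20,"rmq":19,"upx":6,"w":89}
After op 14 (replace /rmq 82): {"b":31,"kc":55,"nt":20,"rmq":82,"upx":6,"w":89}
After op 15 (add /t 0): {"b":31,"kc":55,"nt":20,"rmq":82,"t":0,"upx":6,"w":89}
After op 16 (remove /rmq): {"b":31,"kc":55,"nt":20,"t":0,"upx":6,"w":89}
After op 17 (replace /t 50): {"b":31,"kc":55,"nt":20,"t":50,"upx":6,"w":89}
After op 18 (replace /b 21): {"b":21,"kc":55,"nt":20,"t":50,"upx":6,"w":89}
After op 19 (replace /nt 96): {"b":21,"kc":55,"nt":96,"t":50,"upx":6,"w":89}
Value at /b: 21

Answer: 21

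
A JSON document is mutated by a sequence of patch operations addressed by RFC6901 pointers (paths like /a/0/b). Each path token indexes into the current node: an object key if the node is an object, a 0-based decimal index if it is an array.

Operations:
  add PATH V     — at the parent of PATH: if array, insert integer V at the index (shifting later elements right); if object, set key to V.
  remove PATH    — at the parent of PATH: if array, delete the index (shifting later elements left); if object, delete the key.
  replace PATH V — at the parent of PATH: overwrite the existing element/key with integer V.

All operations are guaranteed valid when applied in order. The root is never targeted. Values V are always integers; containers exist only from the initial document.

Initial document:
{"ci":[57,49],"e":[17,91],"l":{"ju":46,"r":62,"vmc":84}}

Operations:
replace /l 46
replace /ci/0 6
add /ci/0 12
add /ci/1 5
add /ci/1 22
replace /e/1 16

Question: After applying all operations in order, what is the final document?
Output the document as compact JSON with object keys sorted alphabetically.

After op 1 (replace /l 46): {"ci":[57,49],"e":[17,91],"l":46}
After op 2 (replace /ci/0 6): {"ci":[6,49],"e":[17,91],"l":46}
After op 3 (add /ci/0 12): {"ci":[12,6,49],"e":[17,91],"l":46}
After op 4 (add /ci/1 5): {"ci":[12,5,6,49],"e":[17,91],"l":46}
After op 5 (add /ci/1 22): {"ci":[12,22,5,6,49],"e":[17,91],"l":46}
After op 6 (replace /e/1 16): {"ci":[12,22,5,6,49],"e":[17,16],"l":46}

Answer: {"ci":[12,22,5,6,49],"e":[17,16],"l":46}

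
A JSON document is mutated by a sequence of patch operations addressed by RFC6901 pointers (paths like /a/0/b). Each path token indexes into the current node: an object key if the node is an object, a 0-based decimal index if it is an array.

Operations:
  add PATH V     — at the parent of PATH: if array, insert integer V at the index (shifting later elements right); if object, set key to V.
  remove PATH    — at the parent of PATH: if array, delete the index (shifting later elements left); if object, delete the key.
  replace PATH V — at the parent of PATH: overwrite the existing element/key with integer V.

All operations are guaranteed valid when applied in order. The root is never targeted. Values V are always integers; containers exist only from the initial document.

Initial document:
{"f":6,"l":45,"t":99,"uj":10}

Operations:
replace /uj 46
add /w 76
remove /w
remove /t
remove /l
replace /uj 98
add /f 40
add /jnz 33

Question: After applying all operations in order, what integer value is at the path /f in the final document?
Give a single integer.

After op 1 (replace /uj 46): {"f":6,"l":45,"t":99,"uj":46}
After op 2 (add /w 76): {"f":6,"l":45,"t":99,"uj":46,"w":76}
After op 3 (remove /w): {"f":6,"l":45,"t":99,"uj":46}
After op 4 (remove /t): {"f":6,"l":45,"uj":46}
After op 5 (remove /l): {"f":6,"uj":46}
After op 6 (replace /uj 98): {"f":6,"uj":98}
After op 7 (add /f 40): {"f":40,"uj":98}
After op 8 (add /jnz 33): {"f":40,"jnz":33,"uj":98}
Value at /f: 40

Answer: 40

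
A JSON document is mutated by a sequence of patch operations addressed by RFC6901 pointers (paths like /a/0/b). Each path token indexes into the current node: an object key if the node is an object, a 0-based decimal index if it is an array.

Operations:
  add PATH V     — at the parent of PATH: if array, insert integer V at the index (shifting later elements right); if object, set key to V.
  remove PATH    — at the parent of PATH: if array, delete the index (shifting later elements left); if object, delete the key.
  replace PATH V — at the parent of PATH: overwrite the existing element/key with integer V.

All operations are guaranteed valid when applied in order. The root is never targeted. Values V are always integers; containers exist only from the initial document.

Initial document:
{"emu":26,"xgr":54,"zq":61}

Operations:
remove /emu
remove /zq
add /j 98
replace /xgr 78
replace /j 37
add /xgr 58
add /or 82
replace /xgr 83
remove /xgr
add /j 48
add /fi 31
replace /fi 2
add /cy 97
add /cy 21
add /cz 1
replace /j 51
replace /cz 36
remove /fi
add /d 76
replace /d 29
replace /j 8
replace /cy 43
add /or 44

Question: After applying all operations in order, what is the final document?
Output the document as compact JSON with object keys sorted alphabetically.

After op 1 (remove /emu): {"xgr":54,"zq":61}
After op 2 (remove /zq): {"xgr":54}
After op 3 (add /j 98): {"j":98,"xgr":54}
After op 4 (replace /xgr 78): {"j":98,"xgr":78}
After op 5 (replace /j 37): {"j":37,"xgr":78}
After op 6 (add /xgr 58): {"j":37,"xgr":58}
After op 7 (add /or 82): {"j":37,"or":82,"xgr":58}
After op 8 (replace /xgr 83): {"j":37,"or":82,"xgr":83}
After op 9 (remove /xgr): {"j":37,"or":82}
After op 10 (add /j 48): {"j":48,"or":82}
After op 11 (add /fi 31): {"fi":31,"j":48,"or":82}
After op 12 (replace /fi 2): {"fi":2,"j":48,"or":82}
After op 13 (add /cy 97): {"cy":97,"fi":2,"j":48,"or":82}
After op 14 (add /cy 21): {"cy":21,"fi":2,"j":48,"or":82}
After op 15 (add /cz 1): {"cy":21,"cz":1,"fi":2,"j":48,"or":82}
After op 16 (replace /j 51): {"cy":21,"cz":1,"fi":2,"j":51,"or":82}
After op 17 (replace /cz 36): {"cy":21,"cz":36,"fi":2,"j":51,"or":82}
After op 18 (remove /fi): {"cy":21,"cz":36,"j":51,"or":82}
After op 19 (add /d 76): {"cy":21,"cz":36,"d":76,"j":51,"or":82}
After op 20 (replace /d 29): {"cy":21,"cz":36,"d":29,"j":51,"or":82}
After op 21 (replace /j 8): {"cy":21,"cz":36,"d":29,"j":8,"or":82}
After op 22 (replace /cy 43): {"cy":43,"cz":36,"d":29,"j":8,"or":82}
After op 23 (add /or 44): {"cy":43,"cz":36,"d":29,"j":8,"or":44}

Answer: {"cy":43,"cz":36,"d":29,"j":8,"or":44}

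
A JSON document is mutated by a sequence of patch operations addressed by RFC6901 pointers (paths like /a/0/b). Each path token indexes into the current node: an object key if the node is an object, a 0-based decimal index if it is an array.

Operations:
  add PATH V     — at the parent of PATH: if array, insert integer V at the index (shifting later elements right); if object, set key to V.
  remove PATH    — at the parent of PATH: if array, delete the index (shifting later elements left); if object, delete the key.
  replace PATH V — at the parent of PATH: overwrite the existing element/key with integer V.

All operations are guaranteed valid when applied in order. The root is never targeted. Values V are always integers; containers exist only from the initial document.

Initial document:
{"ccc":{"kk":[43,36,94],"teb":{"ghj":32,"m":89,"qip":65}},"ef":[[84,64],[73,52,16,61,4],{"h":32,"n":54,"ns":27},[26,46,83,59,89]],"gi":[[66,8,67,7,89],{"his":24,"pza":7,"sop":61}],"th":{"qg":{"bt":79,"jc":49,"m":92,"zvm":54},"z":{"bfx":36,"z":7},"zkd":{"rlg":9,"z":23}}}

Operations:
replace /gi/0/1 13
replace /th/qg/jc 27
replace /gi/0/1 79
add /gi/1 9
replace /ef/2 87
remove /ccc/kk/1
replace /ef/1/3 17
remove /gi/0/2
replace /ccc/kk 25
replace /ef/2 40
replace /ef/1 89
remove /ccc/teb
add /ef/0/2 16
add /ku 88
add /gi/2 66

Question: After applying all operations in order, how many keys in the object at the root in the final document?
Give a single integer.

After op 1 (replace /gi/0/1 13): {"ccc":{"kk":[43,36,94],"teb":{"ghj":32,"m":89,"qip":65}},"ef":[[84,64],[73,52,16,61,4],{"h":32,"n":54,"ns":27},[26,46,83,59,89]],"gi":[[66,13,67,7,89],{"his":24,"pza":7,"sop":61}],"th":{"qg":{"bt":79,"jc":49,"m":92,"zvm":54},"z":{"bfx":36,"z":7},"zkd":{"rlg":9,"z":23}}}
After op 2 (replace /th/qg/jc 27): {"ccc":{"kk":[43,36,94],"teb":{"ghj":32,"m":89,"qip":65}},"ef":[[84,64],[73,52,16,61,4],{"h":32,"n":54,"ns":27},[26,46,83,59,89]],"gi":[[66,13,67,7,89],{"his":24,"pza":7,"sop":61}],"th":{"qg":{"bt":79,"jc":27,"m":92,"zvm":54},"z":{"bfx":36,"z":7},"zkd":{"rlg":9,"z":23}}}
After op 3 (replace /gi/0/1 79): {"ccc":{"kk":[43,36,94],"teb":{"ghj":32,"m":89,"qip":65}},"ef":[[84,64],[73,52,16,61,4],{"h":32,"n":54,"ns":27},[26,46,83,59,89]],"gi":[[66,79,67,7,89],{"his":24,"pza":7,"sop":61}],"th":{"qg":{"bt":79,"jc":27,"m":92,"zvm":54},"z":{"bfx":36,"z":7},"zkd":{"rlg":9,"z":23}}}
After op 4 (add /gi/1 9): {"ccc":{"kk":[43,36,94],"teb":{"ghj":32,"m":89,"qip":65}},"ef":[[84,64],[73,52,16,61,4],{"h":32,"n":54,"ns":27},[26,46,83,59,89]],"gi":[[66,79,67,7,89],9,{"his":24,"pza":7,"sop":61}],"th":{"qg":{"bt":79,"jc":27,"m":92,"zvm":54},"z":{"bfx":36,"z":7},"zkd":{"rlg":9,"z":23}}}
After op 5 (replace /ef/2 87): {"ccc":{"kk":[43,36,94],"teb":{"ghj":32,"m":89,"qip":65}},"ef":[[84,64],[73,52,16,61,4],87,[26,46,83,59,89]],"gi":[[66,79,67,7,89],9,{"his":24,"pza":7,"sop":61}],"th":{"qg":{"bt":79,"jc":27,"m":92,"zvm":54},"z":{"bfx":36,"z":7},"zkd":{"rlg":9,"z":23}}}
After op 6 (remove /ccc/kk/1): {"ccc":{"kk":[43,94],"teb":{"ghj":32,"m":89,"qip":65}},"ef":[[84,64],[73,52,16,61,4],87,[26,46,83,59,89]],"gi":[[66,79,67,7,89],9,{"his":24,"pza":7,"sop":61}],"th":{"qg":{"bt":79,"jc":27,"m":92,"zvm":54},"z":{"bfx":36,"z":7},"zkd":{"rlg":9,"z":23}}}
After op 7 (replace /ef/1/3 17): {"ccc":{"kk":[43,94],"teb":{"ghj":32,"m":89,"qip":65}},"ef":[[84,64],[73,52,16,17,4],87,[26,46,83,59,89]],"gi":[[66,79,67,7,89],9,{"his":24,"pza":7,"sop":61}],"th":{"qg":{"bt":79,"jc":27,"m":92,"zvm":54},"z":{"bfx":36,"z":7},"zkd":{"rlg":9,"z":23}}}
After op 8 (remove /gi/0/2): {"ccc":{"kk":[43,94],"teb":{"ghj":32,"m":89,"qip":65}},"ef":[[84,64],[73,52,16,17,4],87,[26,46,83,59,89]],"gi":[[66,79,7,89],9,{"his":24,"pza":7,"sop":61}],"th":{"qg":{"bt":79,"jc":27,"m":92,"zvm":54},"z":{"bfx":36,"z":7},"zkd":{"rlg":9,"z":23}}}
After op 9 (replace /ccc/kk 25): {"ccc":{"kk":25,"teb":{"ghj":32,"m":89,"qip":65}},"ef":[[84,64],[73,52,16,17,4],87,[26,46,83,59,89]],"gi":[[66,79,7,89],9,{"his":24,"pza":7,"sop":61}],"th":{"qg":{"bt":79,"jc":27,"m":92,"zvm":54},"z":{"bfx":36,"z":7},"zkd":{"rlg":9,"z":23}}}
After op 10 (replace /ef/2 40): {"ccc":{"kk":25,"teb":{"ghj":32,"m":89,"qip":65}},"ef":[[84,64],[73,52,16,17,4],40,[26,46,83,59,89]],"gi":[[66,79,7,89],9,{"his":24,"pza":7,"sop":61}],"th":{"qg":{"bt":79,"jc":27,"m":92,"zvm":54},"z":{"bfx":36,"z":7},"zkd":{"rlg":9,"z":23}}}
After op 11 (replace /ef/1 89): {"ccc":{"kk":25,"teb":{"ghj":32,"m":89,"qip":65}},"ef":[[84,64],89,40,[26,46,83,59,89]],"gi":[[66,79,7,89],9,{"his":24,"pza":7,"sop":61}],"th":{"qg":{"bt":79,"jc":27,"m":92,"zvm":54},"z":{"bfx":36,"z":7},"zkd":{"rlg":9,"z":23}}}
After op 12 (remove /ccc/teb): {"ccc":{"kk":25},"ef":[[84,64],89,40,[26,46,83,59,89]],"gi":[[66,79,7,89],9,{"his":24,"pza":7,"sop":61}],"th":{"qg":{"bt":79,"jc":27,"m":92,"zvm":54},"z":{"bfx":36,"z":7},"zkd":{"rlg":9,"z":23}}}
After op 13 (add /ef/0/2 16): {"ccc":{"kk":25},"ef":[[84,64,16],89,40,[26,46,83,59,89]],"gi":[[66,79,7,89],9,{"his":24,"pza":7,"sop":61}],"th":{"qg":{"bt":79,"jc":27,"m":92,"zvm":54},"z":{"bfx":36,"z":7},"zkd":{"rlg":9,"z":23}}}
After op 14 (add /ku 88): {"ccc":{"kk":25},"ef":[[84,64,16],89,40,[26,46,83,59,89]],"gi":[[66,79,7,89],9,{"his":24,"pza":7,"sop":61}],"ku":88,"th":{"qg":{"bt":79,"jc":27,"m":92,"zvm":54},"z":{"bfx":36,"z":7},"zkd":{"rlg":9,"z":23}}}
After op 15 (add /gi/2 66): {"ccc":{"kk":25},"ef":[[84,64,16],89,40,[26,46,83,59,89]],"gi":[[66,79,7,89],9,66,{"his":24,"pza":7,"sop":61}],"ku":88,"th":{"qg":{"bt":79,"jc":27,"m":92,"zvm":54},"z":{"bfx":36,"z":7},"zkd":{"rlg":9,"z":23}}}
Size at the root: 5

Answer: 5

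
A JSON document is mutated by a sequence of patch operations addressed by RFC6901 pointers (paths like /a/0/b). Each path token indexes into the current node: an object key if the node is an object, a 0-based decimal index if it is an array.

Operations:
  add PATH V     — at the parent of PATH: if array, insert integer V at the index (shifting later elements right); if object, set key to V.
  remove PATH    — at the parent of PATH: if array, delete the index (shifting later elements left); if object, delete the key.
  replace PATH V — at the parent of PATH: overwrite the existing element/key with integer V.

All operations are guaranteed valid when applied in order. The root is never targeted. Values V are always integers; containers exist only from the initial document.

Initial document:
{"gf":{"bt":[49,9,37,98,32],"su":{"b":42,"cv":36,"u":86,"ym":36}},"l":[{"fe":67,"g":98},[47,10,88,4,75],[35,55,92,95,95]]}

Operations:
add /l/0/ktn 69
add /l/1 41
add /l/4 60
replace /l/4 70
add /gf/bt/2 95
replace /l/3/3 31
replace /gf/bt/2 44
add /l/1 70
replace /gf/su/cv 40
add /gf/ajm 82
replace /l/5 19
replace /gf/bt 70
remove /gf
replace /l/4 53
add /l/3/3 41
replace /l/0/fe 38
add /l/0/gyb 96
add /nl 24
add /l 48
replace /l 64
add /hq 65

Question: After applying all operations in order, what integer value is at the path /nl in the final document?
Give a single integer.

After op 1 (add /l/0/ktn 69): {"gf":{"bt":[49,9,37,98,32],"su":{"b":42,"cv":36,"u":86,"ym":36}},"l":[{"fe":67,"g":98,"ktn":69},[47,10,88,4,75],[35,55,92,95,95]]}
After op 2 (add /l/1 41): {"gf":{"bt":[49,9,37,98,32],"su":{"b":42,"cv":36,"u":86,"ym":36}},"l":[{"fe":67,"g":98,"ktn":69},41,[47,10,88,4,75],[35,55,92,95,95]]}
After op 3 (add /l/4 60): {"gf":{"bt":[49,9,37,98,32],"su":{"b":42,"cv":36,"u":86,"ym":36}},"l":[{"fe":67,"g":98,"ktn":69},41,[47,10,88,4,75],[35,55,92,95,95],60]}
After op 4 (replace /l/4 70): {"gf":{"bt":[49,9,37,98,32],"su":{"b":42,"cv":36,"u":86,"ym":36}},"l":[{"fe":67,"g":98,"ktn":69},41,[47,10,88,4,75],[35,55,92,95,95],70]}
After op 5 (add /gf/bt/2 95): {"gf":{"bt":[49,9,95,37,98,32],"su":{"b":42,"cv":36,"u":86,"ym":36}},"l":[{"fe":67,"g":98,"ktn":69},41,[47,10,88,4,75],[35,55,92,95,95],70]}
After op 6 (replace /l/3/3 31): {"gf":{"bt":[49,9,95,37,98,32],"su":{"b":42,"cv":36,"u":86,"ym":36}},"l":[{"fe":67,"g":98,"ktn":69},41,[47,10,88,4,75],[35,55,92,31,95],70]}
After op 7 (replace /gf/bt/2 44): {"gf":{"bt":[49,9,44,37,98,32],"su":{"b":42,"cv":36,"u":86,"ym":36}},"l":[{"fe":67,"g":98,"ktn":69},41,[47,10,88,4,75],[35,55,92,31,95],70]}
After op 8 (add /l/1 70): {"gf":{"bt":[49,9,44,37,98,32],"su":{"b":42,"cv":36,"u":86,"ym":36}},"l":[{"fe":67,"g":98,"ktn":69},70,41,[47,10,88,4,75],[35,55,92,31,95],70]}
After op 9 (replace /gf/su/cv 40): {"gf":{"bt":[49,9,44,37,98,32],"su":{"b":42,"cv":40,"u":86,"ym":36}},"l":[{"fe":67,"g":98,"ktn":69},70,41,[47,10,88,4,75],[35,55,92,31,95],70]}
After op 10 (add /gf/ajm 82): {"gf":{"ajm":82,"bt":[49,9,44,37,98,32],"su":{"b":42,"cv":40,"u":86,"ym":36}},"l":[{"fe":67,"g":98,"ktn":69},70,41,[47,10,88,4,75],[35,55,92,31,95],70]}
After op 11 (replace /l/5 19): {"gf":{"ajm":82,"bt":[49,9,44,37,98,32],"su":{"b":42,"cv":40,"u":86,"ym":36}},"l":[{"fe":67,"g":98,"ktn":69},70,41,[47,10,88,4,75],[35,55,92,31,95],19]}
After op 12 (replace /gf/bt 70): {"gf":{"ajm":82,"bt":70,"su":{"b":42,"cv":40,"u":86,"ym":36}},"l":[{"fe":67,"g":98,"ktn":69},70,41,[47,10,88,4,75],[35,55,92,31,95],19]}
After op 13 (remove /gf): {"l":[{"fe":67,"g":98,"ktn":69},70,41,[47,10,88,4,75],[35,55,92,31,95],19]}
After op 14 (replace /l/4 53): {"l":[{"fe":67,"g":98,"ktn":69},70,41,[47,10,88,4,75],53,19]}
After op 15 (add /l/3/3 41): {"l":[{"fe":67,"g":98,"ktn":69},70,41,[47,10,88,41,4,75],53,19]}
After op 16 (replace /l/0/fe 38): {"l":[{"fe":38,"g":98,"ktn":69},70,41,[47,10,88,41,4,75],53,19]}
After op 17 (add /l/0/gyb 96): {"l":[{"fe":38,"g":98,"gyb":96,"ktn":69},70,41,[47,10,88,41,4,75],53,19]}
After op 18 (add /nl 24): {"l":[{"fe":38,"g":98,"gyb":96,"ktn":69},70,41,[47,10,88,41,4,75],53,19],"nl":24}
After op 19 (add /l 48): {"l":48,"nl":24}
After op 20 (replace /l 64): {"l":64,"nl":24}
After op 21 (add /hq 65): {"hq":65,"l":64,"nl":24}
Value at /nl: 24

Answer: 24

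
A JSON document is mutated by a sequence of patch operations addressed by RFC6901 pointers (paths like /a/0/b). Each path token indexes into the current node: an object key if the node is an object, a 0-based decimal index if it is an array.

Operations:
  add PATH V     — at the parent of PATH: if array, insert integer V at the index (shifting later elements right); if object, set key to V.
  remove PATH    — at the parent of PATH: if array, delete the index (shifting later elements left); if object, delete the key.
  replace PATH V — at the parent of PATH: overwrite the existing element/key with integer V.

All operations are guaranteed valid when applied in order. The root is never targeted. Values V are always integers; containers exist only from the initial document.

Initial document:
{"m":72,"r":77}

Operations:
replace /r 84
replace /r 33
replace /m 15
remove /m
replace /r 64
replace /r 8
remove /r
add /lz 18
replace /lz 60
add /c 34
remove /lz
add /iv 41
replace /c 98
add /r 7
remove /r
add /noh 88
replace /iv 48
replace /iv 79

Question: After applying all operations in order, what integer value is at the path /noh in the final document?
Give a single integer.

After op 1 (replace /r 84): {"m":72,"r":84}
After op 2 (replace /r 33): {"m":72,"r":33}
After op 3 (replace /m 15): {"m":15,"r":33}
After op 4 (remove /m): {"r":33}
After op 5 (replace /r 64): {"r":64}
After op 6 (replace /r 8): {"r":8}
After op 7 (remove /r): {}
After op 8 (add /lz 18): {"lz":18}
After op 9 (replace /lz 60): {"lz":60}
After op 10 (add /c 34): {"c":34,"lz":60}
After op 11 (remove /lz): {"c":34}
After op 12 (add /iv 41): {"c":34,"iv":41}
After op 13 (replace /c 98): {"c":98,"iv":41}
After op 14 (add /r 7): {"c":98,"iv":41,"r":7}
After op 15 (remove /r): {"c":98,"iv":41}
After op 16 (add /noh 88): {"c":98,"iv":41,"noh":88}
After op 17 (replace /iv 48): {"c":98,"iv":48,"noh":88}
After op 18 (replace /iv 79): {"c":98,"iv":79,"noh":88}
Value at /noh: 88

Answer: 88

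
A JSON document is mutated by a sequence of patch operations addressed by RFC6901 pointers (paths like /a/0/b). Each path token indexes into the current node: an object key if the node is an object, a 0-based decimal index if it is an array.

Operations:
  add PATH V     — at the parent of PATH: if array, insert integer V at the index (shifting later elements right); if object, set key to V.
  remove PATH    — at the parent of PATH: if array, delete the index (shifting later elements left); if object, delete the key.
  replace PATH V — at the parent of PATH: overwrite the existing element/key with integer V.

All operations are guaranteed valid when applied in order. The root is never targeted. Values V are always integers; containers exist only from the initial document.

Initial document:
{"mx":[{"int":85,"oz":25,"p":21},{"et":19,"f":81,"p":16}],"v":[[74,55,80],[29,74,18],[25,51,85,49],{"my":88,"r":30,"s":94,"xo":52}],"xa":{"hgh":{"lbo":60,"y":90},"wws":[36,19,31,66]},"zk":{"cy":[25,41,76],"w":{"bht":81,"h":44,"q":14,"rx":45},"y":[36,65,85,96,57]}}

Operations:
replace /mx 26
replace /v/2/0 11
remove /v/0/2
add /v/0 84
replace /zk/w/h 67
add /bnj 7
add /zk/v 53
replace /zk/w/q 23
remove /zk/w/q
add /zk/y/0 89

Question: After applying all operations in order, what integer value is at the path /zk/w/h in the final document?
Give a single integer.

After op 1 (replace /mx 26): {"mx":26,"v":[[74,55,80],[29,74,18],[25,51,85,49],{"my":88,"r":30,"s":94,"xo":52}],"xa":{"hgh":{"lbo":60,"y":90},"wws":[36,19,31,66]},"zk":{"cy":[25,41,76],"w":{"bht":81,"h":44,"q":14,"rx":45},"y":[36,65,85,96,57]}}
After op 2 (replace /v/2/0 11): {"mx":26,"v":[[74,55,80],[29,74,18],[11,51,85,49],{"my":88,"r":30,"s":94,"xo":52}],"xa":{"hgh":{"lbo":60,"y":90},"wws":[36,19,31,66]},"zk":{"cy":[25,41,76],"w":{"bht":81,"h":44,"q":14,"rx":45},"y":[36,65,85,96,57]}}
After op 3 (remove /v/0/2): {"mx":26,"v":[[74,55],[29,74,18],[11,51,85,49],{"my":88,"r":30,"s":94,"xo":52}],"xa":{"hgh":{"lbo":60,"y":90},"wws":[36,19,31,66]},"zk":{"cy":[25,41,76],"w":{"bht":81,"h":44,"q":14,"rx":45},"y":[36,65,85,96,57]}}
After op 4 (add /v/0 84): {"mx":26,"v":[84,[74,55],[29,74,18],[11,51,85,49],{"my":88,"r":30,"s":94,"xo":52}],"xa":{"hgh":{"lbo":60,"y":90},"wws":[36,19,31,66]},"zk":{"cy":[25,41,76],"w":{"bht":81,"h":44,"q":14,"rx":45},"y":[36,65,85,96,57]}}
After op 5 (replace /zk/w/h 67): {"mx":26,"v":[84,[74,55],[29,74,18],[11,51,85,49],{"my":88,"r":30,"s":94,"xo":52}],"xa":{"hgh":{"lbo":60,"y":90},"wws":[36,19,31,66]},"zk":{"cy":[25,41,76],"w":{"bht":81,"h":67,"q":14,"rx":45},"y":[36,65,85,96,57]}}
After op 6 (add /bnj 7): {"bnj":7,"mx":26,"v":[84,[74,55],[29,74,18],[11,51,85,49],{"my":88,"r":30,"s":94,"xo":52}],"xa":{"hgh":{"lbo":60,"y":90},"wws":[36,19,31,66]},"zk":{"cy":[25,41,76],"w":{"bht":81,"h":67,"q":14,"rx":45},"y":[36,65,85,96,57]}}
After op 7 (add /zk/v 53): {"bnj":7,"mx":26,"v":[84,[74,55],[29,74,18],[11,51,85,49],{"my":88,"r":30,"s":94,"xo":52}],"xa":{"hgh":{"lbo":60,"y":90},"wws":[36,19,31,66]},"zk":{"cy":[25,41,76],"v":53,"w":{"bht":81,"h":67,"q":14,"rx":45},"y":[36,65,85,96,57]}}
After op 8 (replace /zk/w/q 23): {"bnj":7,"mx":26,"v":[84,[74,55],[29,74,18],[11,51,85,49],{"my":88,"r":30,"s":94,"xo":52}],"xa":{"hgh":{"lbo":60,"y":90},"wws":[36,19,31,66]},"zk":{"cy":[25,41,76],"v":53,"w":{"bht":81,"h":67,"q":23,"rx":45},"y":[36,65,85,96,57]}}
After op 9 (remove /zk/w/q): {"bnj":7,"mx":26,"v":[84,[74,55],[29,74,18],[11,51,85,49],{"my":88,"r":30,"s":94,"xo":52}],"xa":{"hgh":{"lbo":60,"y":90},"wws":[36,19,31,66]},"zk":{"cy":[25,41,76],"v":53,"w":{"bht":81,"h":67,"rx":45},"y":[36,65,85,96,57]}}
After op 10 (add /zk/y/0 89): {"bnj":7,"mx":26,"v":[84,[74,55],[29,74,18],[11,51,85,49],{"my":88,"r":30,"s":94,"xo":52}],"xa":{"hgh":{"lbo":60,"y":90},"wws":[36,19,31,66]},"zk":{"cy":[25,41,76],"v":53,"w":{"bht":81,"h":67,"rx":45},"y":[89,36,65,85,96,57]}}
Value at /zk/w/h: 67

Answer: 67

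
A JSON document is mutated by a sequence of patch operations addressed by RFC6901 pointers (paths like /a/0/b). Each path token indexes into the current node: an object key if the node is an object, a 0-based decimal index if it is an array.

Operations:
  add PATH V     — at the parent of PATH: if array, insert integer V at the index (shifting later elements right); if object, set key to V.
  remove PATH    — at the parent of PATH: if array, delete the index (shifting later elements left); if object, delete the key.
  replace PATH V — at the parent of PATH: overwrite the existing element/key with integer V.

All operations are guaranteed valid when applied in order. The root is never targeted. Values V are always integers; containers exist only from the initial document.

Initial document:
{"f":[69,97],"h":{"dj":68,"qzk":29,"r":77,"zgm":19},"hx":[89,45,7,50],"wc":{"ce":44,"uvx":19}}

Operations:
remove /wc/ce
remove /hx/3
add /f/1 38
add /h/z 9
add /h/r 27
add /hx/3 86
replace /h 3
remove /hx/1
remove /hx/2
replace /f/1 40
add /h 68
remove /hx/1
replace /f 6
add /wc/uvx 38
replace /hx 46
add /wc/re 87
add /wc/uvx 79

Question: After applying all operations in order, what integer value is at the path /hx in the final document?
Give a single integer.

After op 1 (remove /wc/ce): {"f":[69,97],"h":{"dj":68,"qzk":29,"r":77,"zgm":19},"hx":[89,45,7,50],"wc":{"uvx":19}}
After op 2 (remove /hx/3): {"f":[69,97],"h":{"dj":68,"qzk":29,"r":77,"zgm":19},"hx":[89,45,7],"wc":{"uvx":19}}
After op 3 (add /f/1 38): {"f":[69,38,97],"h":{"dj":68,"qzk":29,"r":77,"zgm":19},"hx":[89,45,7],"wc":{"uvx":19}}
After op 4 (add /h/z 9): {"f":[69,38,97],"h":{"dj":68,"qzk":29,"r":77,"z":9,"zgm":19},"hx":[89,45,7],"wc":{"uvx":19}}
After op 5 (add /h/r 27): {"f":[69,38,97],"h":{"dj":68,"qzk":29,"r":27,"z":9,"zgm":19},"hx":[89,45,7],"wc":{"uvx":19}}
After op 6 (add /hx/3 86): {"f":[69,38,97],"h":{"dj":68,"qzk":29,"r":27,"z":9,"zgm":19},"hx":[89,45,7,86],"wc":{"uvx":19}}
After op 7 (replace /h 3): {"f":[69,38,97],"h":3,"hx":[89,45,7,86],"wc":{"uvx":19}}
After op 8 (remove /hx/1): {"f":[69,38,97],"h":3,"hx":[89,7,86],"wc":{"uvx":19}}
After op 9 (remove /hx/2): {"f":[69,38,97],"h":3,"hx":[89,7],"wc":{"uvx":19}}
After op 10 (replace /f/1 40): {"f":[69,40,97],"h":3,"hx":[89,7],"wc":{"uvx":19}}
After op 11 (add /h 68): {"f":[69,40,97],"h":68,"hx":[89,7],"wc":{"uvx":19}}
After op 12 (remove /hx/1): {"f":[69,40,97],"h":68,"hx":[89],"wc":{"uvx":19}}
After op 13 (replace /f 6): {"f":6,"h":68,"hx":[89],"wc":{"uvx":19}}
After op 14 (add /wc/uvx 38): {"f":6,"h":68,"hx":[89],"wc":{"uvx":38}}
After op 15 (replace /hx 46): {"f":6,"h":68,"hx":46,"wc":{"uvx":38}}
After op 16 (add /wc/re 87): {"f":6,"h":68,"hx":46,"wc":{"re":87,"uvx":38}}
After op 17 (add /wc/uvx 79): {"f":6,"h":68,"hx":46,"wc":{"re":87,"uvx":79}}
Value at /hx: 46

Answer: 46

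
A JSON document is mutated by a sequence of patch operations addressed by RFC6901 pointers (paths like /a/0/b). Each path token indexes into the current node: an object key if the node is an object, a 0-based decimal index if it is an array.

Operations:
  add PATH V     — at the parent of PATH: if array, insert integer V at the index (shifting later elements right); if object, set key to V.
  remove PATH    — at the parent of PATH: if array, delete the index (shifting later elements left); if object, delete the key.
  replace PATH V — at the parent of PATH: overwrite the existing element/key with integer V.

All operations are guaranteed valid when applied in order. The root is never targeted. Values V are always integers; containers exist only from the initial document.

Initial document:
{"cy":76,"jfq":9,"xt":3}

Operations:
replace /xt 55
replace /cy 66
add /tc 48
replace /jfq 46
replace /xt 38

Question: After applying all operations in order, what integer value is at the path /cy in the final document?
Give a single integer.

Answer: 66

Derivation:
After op 1 (replace /xt 55): {"cy":76,"jfq":9,"xt":55}
After op 2 (replace /cy 66): {"cy":66,"jfq":9,"xt":55}
After op 3 (add /tc 48): {"cy":66,"jfq":9,"tc":48,"xt":55}
After op 4 (replace /jfq 46): {"cy":66,"jfq":46,"tc":48,"xt":55}
After op 5 (replace /xt 38): {"cy":66,"jfq":46,"tc":48,"xt":38}
Value at /cy: 66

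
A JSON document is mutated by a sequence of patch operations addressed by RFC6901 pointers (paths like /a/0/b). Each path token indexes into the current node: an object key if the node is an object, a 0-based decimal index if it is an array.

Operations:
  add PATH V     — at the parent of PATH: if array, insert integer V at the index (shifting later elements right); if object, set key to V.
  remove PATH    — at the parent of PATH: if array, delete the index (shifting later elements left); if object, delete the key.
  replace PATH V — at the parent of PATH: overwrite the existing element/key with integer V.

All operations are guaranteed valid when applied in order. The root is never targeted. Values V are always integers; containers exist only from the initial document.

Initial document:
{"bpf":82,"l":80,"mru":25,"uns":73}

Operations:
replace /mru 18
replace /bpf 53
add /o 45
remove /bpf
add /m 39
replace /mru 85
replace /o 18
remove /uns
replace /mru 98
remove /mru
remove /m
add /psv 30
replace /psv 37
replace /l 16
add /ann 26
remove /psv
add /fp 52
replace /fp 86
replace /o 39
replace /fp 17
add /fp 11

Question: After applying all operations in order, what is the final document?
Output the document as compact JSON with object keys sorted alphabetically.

Answer: {"ann":26,"fp":11,"l":16,"o":39}

Derivation:
After op 1 (replace /mru 18): {"bpf":82,"l":80,"mru":18,"uns":73}
After op 2 (replace /bpf 53): {"bpf":53,"l":80,"mru":18,"uns":73}
After op 3 (add /o 45): {"bpf":53,"l":80,"mru":18,"o":45,"uns":73}
After op 4 (remove /bpf): {"l":80,"mru":18,"o":45,"uns":73}
After op 5 (add /m 39): {"l":80,"m":39,"mru":18,"o":45,"uns":73}
After op 6 (replace /mru 85): {"l":80,"m":39,"mru":85,"o":45,"uns":73}
After op 7 (replace /o 18): {"l":80,"m":39,"mru":85,"o":18,"uns":73}
After op 8 (remove /uns): {"l":80,"m":39,"mru":85,"o":18}
After op 9 (replace /mru 98): {"l":80,"m":39,"mru":98,"o":18}
After op 10 (remove /mru): {"l":80,"m":39,"o":18}
After op 11 (remove /m): {"l":80,"o":18}
After op 12 (add /psv 30): {"l":80,"o":18,"psv":30}
After op 13 (replace /psv 37): {"l":80,"o":18,"psv":37}
After op 14 (replace /l 16): {"l":16,"o":18,"psv":37}
After op 15 (add /ann 26): {"ann":26,"l":16,"o":18,"psv":37}
After op 16 (remove /psv): {"ann":26,"l":16,"o":18}
After op 17 (add /fp 52): {"ann":26,"fp":52,"l":16,"o":18}
After op 18 (replace /fp 86): {"ann":26,"fp":86,"l":16,"o":18}
After op 19 (replace /o 39): {"ann":26,"fp":86,"l":16,"o":39}
After op 20 (replace /fp 17): {"ann":26,"fp":17,"l":16,"o":39}
After op 21 (add /fp 11): {"ann":26,"fp":11,"l":16,"o":39}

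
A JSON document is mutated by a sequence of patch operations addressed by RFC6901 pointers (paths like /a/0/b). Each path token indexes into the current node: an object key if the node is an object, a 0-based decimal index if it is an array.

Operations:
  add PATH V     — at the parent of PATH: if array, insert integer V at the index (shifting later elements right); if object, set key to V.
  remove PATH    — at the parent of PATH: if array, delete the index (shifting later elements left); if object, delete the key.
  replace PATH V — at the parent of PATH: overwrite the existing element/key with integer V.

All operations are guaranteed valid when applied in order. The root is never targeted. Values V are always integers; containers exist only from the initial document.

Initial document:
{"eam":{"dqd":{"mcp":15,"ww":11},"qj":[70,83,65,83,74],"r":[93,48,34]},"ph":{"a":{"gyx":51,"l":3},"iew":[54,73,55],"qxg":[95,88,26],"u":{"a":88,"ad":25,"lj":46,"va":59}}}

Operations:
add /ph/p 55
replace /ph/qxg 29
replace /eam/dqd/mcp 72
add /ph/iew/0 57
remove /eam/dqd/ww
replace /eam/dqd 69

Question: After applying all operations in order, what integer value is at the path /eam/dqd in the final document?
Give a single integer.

After op 1 (add /ph/p 55): {"eam":{"dqd":{"mcp":15,"ww":11},"qj":[70,83,65,83,74],"r":[93,48,34]},"ph":{"a":{"gyx":51,"l":3},"iew":[54,73,55],"p":55,"qxg":[95,88,26],"u":{"a":88,"ad":25,"lj":46,"va":59}}}
After op 2 (replace /ph/qxg 29): {"eam":{"dqd":{"mcp":15,"ww":11},"qj":[70,83,65,83,74],"r":[93,48,34]},"ph":{"a":{"gyx":51,"l":3},"iew":[54,73,55],"p":55,"qxg":29,"u":{"a":88,"ad":25,"lj":46,"va":59}}}
After op 3 (replace /eam/dqd/mcp 72): {"eam":{"dqd":{"mcp":72,"ww":11},"qj":[70,83,65,83,74],"r":[93,48,34]},"ph":{"a":{"gyx":51,"l":3},"iew":[54,73,55],"p":55,"qxg":29,"u":{"a":88,"ad":25,"lj":46,"va":59}}}
After op 4 (add /ph/iew/0 57): {"eam":{"dqd":{"mcp":72,"ww":11},"qj":[70,83,65,83,74],"r":[93,48,34]},"ph":{"a":{"gyx":51,"l":3},"iew":[57,54,73,55],"p":55,"qxg":29,"u":{"a":88,"ad":25,"lj":46,"va":59}}}
After op 5 (remove /eam/dqd/ww): {"eam":{"dqd":{"mcp":72},"qj":[70,83,65,83,74],"r":[93,48,34]},"ph":{"a":{"gyx":51,"l":3},"iew":[57,54,73,55],"p":55,"qxg":29,"u":{"a":88,"ad":25,"lj":46,"va":59}}}
After op 6 (replace /eam/dqd 69): {"eam":{"dqd":69,"qj":[70,83,65,83,74],"r":[93,48,34]},"ph":{"a":{"gyx":51,"l":3},"iew":[57,54,73,55],"p":55,"qxg":29,"u":{"a":88,"ad":25,"lj":46,"va":59}}}
Value at /eam/dqd: 69

Answer: 69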